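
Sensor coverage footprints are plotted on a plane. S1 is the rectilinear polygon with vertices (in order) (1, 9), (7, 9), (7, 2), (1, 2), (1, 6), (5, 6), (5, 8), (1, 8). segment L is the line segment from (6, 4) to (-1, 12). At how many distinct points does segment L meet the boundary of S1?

3

The segment meets the boundary at (1.625,9), (2.5,8), (4.25,6).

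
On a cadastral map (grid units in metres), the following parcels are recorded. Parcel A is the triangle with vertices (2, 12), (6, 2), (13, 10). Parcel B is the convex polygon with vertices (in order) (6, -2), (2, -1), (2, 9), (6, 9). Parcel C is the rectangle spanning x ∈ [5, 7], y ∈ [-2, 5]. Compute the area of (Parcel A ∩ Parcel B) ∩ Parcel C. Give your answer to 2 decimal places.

1.75

The region (Parcel A ∩ Parcel B) ∩ Parcel C is the polygon with vertices (6,2), (5,4.5), (5,5), (6,5).
By the shoelace formula its area is 1.75.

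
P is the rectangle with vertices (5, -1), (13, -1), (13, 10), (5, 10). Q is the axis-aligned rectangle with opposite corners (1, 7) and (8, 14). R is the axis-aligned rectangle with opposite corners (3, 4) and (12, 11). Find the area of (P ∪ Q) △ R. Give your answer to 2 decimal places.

85.00

|P ∪ Q| = 128.
|(P ∪ Q) ∩ R| = 53.
|(P ∪ Q) △ R| = 128 + 63 − 106 = 85.00.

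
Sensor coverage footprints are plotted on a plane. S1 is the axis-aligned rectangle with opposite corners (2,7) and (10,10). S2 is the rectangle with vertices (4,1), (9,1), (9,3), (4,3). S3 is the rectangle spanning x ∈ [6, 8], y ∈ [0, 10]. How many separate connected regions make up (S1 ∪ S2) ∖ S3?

4

(S1 ∪ S2) ∖ S3 splits into 4 disjoint pieces (area 6, area 12, area 2, area 4).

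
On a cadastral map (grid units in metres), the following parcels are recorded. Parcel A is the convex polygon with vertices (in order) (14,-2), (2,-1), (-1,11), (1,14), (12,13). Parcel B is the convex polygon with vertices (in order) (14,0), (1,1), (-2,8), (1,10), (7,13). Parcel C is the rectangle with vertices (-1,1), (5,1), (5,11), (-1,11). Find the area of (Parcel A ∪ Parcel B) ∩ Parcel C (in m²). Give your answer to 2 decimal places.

54.75

The region (Parcel A ∪ Parcel B) ∩ Parcel C is the polygon with vertices (-1,5.667), (-1,8.667), (-0.5,9), (-1,11), (5,11), (5,1), (1,1).
By the shoelace formula its area is 54.75.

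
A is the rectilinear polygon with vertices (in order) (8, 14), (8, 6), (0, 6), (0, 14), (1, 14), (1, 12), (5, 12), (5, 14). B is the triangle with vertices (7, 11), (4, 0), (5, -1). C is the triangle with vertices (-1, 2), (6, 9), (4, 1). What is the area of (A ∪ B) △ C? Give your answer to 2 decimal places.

|A ∪ B| = 61.6742.
|(A ∪ B) ∩ C| = 3.375.
|(A ∪ B) △ C| = 61.6742 + 21 − 6.75 = 75.92.

75.92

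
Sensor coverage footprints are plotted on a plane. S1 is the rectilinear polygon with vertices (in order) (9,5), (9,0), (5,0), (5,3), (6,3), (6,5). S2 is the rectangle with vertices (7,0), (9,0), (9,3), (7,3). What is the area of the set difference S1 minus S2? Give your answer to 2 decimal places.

|S1| = 18, |S1∩S2| = 6.
|S1 ∖ S2| = |S1| − |S1∩S2| = 18 − 6 = 12.00.

12.00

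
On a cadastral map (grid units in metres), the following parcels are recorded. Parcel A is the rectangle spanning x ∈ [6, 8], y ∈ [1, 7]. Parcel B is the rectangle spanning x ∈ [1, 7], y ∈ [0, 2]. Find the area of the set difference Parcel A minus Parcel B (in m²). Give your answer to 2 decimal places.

|Parcel A∩Parcel B|: x∈[6,7], y∈[1,2] → 1·1 = 1.
|Parcel A| = 12.
|Parcel A ∖ Parcel B| = |Parcel A| − |Parcel A∩Parcel B| = 12 − 1 = 11.00.

11.00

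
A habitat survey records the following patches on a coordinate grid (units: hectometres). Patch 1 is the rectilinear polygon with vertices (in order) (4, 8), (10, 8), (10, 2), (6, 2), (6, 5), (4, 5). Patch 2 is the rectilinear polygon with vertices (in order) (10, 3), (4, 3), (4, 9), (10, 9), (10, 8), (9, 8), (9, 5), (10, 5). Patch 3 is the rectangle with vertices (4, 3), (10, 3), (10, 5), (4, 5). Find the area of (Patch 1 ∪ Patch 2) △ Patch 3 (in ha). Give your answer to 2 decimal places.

|Patch 1 ∪ Patch 2| = 40.
|(Patch 1 ∪ Patch 2) ∩ Patch 3| = 12.
|(Patch 1 ∪ Patch 2) △ Patch 3| = 40 + 12 − 24 = 28.00.

28.00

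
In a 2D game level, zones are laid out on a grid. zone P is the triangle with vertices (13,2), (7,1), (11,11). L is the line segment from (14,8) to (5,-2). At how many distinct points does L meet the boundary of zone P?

2

The segment meets the boundary at (7.824,1.137), (12.129,5.921).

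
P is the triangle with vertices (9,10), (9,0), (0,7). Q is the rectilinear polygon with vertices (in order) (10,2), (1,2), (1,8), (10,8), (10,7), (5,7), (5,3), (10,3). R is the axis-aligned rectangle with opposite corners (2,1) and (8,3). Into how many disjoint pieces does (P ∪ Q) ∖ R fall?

(P ∪ Q) ∖ R is a single connected region.

1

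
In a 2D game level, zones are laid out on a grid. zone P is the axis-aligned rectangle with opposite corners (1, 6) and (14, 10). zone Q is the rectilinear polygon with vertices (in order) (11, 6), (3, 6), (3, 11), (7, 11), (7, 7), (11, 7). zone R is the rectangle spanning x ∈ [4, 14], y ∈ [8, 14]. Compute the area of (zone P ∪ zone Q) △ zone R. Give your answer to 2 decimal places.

|zone P ∪ zone Q| = 56.
|(zone P ∪ zone Q) ∩ zone R| = 23.
|(zone P ∪ zone Q) △ zone R| = 56 + 60 − 46 = 70.00.

70.00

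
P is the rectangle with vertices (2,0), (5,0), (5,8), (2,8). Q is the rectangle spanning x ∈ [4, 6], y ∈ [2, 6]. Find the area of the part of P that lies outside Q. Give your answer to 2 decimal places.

|P∩Q|: x∈[4,5], y∈[2,6] → 1·4 = 4.
|P| = 24.
|P ∖ Q| = |P| − |P∩Q| = 24 − 4 = 20.00.

20.00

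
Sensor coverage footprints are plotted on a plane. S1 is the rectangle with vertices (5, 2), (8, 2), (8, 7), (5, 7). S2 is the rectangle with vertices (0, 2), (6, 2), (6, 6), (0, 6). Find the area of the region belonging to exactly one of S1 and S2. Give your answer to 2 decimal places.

|S1∩S2|: x∈[5,6], y∈[2,6] → 1·4 = 4.
|S1 △ S2| = |S1| + |S2| − 2·|S1∩S2| = 15 + 24 − 8 = 31.00.

31.00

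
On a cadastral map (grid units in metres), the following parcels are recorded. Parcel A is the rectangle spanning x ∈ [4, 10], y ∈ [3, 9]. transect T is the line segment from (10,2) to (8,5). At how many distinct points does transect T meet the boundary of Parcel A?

The segment meets the boundary at (9.333,3).

1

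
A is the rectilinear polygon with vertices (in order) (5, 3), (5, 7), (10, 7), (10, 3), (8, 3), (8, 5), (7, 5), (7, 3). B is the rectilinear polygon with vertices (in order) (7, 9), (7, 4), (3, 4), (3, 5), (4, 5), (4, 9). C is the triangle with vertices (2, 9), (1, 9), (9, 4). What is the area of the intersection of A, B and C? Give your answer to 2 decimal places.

0.54

The intersection is the polygon with vertices (7,5.25), (5,6.5), (5,6.857), (7,5.429).
By the shoelace formula its area is 0.54.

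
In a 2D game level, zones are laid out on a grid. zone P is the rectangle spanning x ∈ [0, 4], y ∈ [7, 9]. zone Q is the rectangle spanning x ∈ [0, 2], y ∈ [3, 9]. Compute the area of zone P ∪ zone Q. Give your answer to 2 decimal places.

By inclusion–exclusion:
Individual areas: |zone P| = 8, |zone Q| = 12.
|zone P∩zone Q|: x∈[0,2], y∈[7,9] → 2·2 = 4.
|zone P ∪ zone Q| = 20 − 4 = 16.00.

16.00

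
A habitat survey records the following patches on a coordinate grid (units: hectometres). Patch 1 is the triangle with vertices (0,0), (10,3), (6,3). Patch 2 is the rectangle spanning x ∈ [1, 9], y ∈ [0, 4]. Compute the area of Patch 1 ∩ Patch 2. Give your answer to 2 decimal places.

The intersection is the polygon with vertices (1,0.3), (1,0.5), (6,3), (9,3), (9,2.7).
By the shoelace formula its area is 5.75.

5.75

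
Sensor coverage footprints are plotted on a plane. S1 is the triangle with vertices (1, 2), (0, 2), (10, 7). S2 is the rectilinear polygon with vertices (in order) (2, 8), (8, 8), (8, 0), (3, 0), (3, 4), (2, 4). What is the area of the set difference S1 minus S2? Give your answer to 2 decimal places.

|S1| = 2.5, |S1∩S2| = 1.25.
|S1 ∖ S2| = |S1| − |S1∩S2| = 2.5 − 1.25 = 1.25.

1.25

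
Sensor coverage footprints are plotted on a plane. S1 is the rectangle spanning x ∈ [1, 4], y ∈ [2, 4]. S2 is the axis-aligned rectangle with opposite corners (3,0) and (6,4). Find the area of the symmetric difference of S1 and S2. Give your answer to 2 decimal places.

14.00

|S1∩S2|: x∈[3,4], y∈[2,4] → 1·2 = 2.
|S1 △ S2| = |S1| + |S2| − 2·|S1∩S2| = 6 + 12 − 4 = 14.00.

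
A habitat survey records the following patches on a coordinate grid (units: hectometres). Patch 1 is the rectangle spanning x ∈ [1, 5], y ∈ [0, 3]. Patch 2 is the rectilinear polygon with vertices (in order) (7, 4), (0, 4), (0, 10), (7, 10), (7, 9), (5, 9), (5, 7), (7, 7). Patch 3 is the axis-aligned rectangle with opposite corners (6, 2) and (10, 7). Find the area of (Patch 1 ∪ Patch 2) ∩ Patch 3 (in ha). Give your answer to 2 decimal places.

The region (Patch 1 ∪ Patch 2) ∩ Patch 3 is the polygon with vertices (6,4), (6,7), (7,7), (7,4).
By the shoelace formula its area is 3.00.

3.00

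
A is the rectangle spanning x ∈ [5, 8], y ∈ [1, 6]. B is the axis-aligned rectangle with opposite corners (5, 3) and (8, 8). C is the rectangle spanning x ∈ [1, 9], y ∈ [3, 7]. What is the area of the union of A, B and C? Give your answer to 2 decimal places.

By inclusion–exclusion:
Individual areas: |A| = 15, |B| = 15, |C| = 32.
|A∩B|: x∈[5,8], y∈[3,6] → 3·3 = 9.
|A∩C|: x∈[5,8], y∈[3,6] → 3·3 = 9.
|B∩C|: x∈[5,8], y∈[3,7] → 3·4 = 12.
|A∩B∩C| = 9.
|A ∪ B ∪ C| = 62 − 30 + 9 = 41.00.

41.00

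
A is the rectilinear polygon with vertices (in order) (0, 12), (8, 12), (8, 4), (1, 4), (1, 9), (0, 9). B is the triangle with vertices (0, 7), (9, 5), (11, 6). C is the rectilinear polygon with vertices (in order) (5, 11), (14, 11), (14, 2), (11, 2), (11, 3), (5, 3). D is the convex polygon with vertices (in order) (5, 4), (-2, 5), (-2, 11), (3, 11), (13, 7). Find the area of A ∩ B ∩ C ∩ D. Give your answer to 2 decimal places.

The intersection is the polygon with vertices (5,6.545), (8,6.273), (8,5.222), (5,5.889).
By the shoelace formula its area is 2.56.

2.56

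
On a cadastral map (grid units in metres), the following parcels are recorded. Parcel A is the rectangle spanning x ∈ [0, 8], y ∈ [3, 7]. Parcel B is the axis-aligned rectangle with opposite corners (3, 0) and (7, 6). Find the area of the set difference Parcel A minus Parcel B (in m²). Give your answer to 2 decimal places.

20.00

|Parcel A∩Parcel B|: x∈[3,7], y∈[3,6] → 4·3 = 12.
|Parcel A| = 32.
|Parcel A ∖ Parcel B| = |Parcel A| − |Parcel A∩Parcel B| = 32 − 12 = 20.00.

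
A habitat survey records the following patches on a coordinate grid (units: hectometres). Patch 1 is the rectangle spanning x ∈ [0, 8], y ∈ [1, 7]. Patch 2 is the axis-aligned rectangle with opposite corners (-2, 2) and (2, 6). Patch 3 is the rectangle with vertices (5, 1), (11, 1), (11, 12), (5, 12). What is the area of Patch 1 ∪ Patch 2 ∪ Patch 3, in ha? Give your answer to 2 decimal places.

By inclusion–exclusion:
Individual areas: |Patch 1| = 48, |Patch 2| = 16, |Patch 3| = 66.
|Patch 1∩Patch 2|: x∈[0,2], y∈[2,6] → 2·4 = 8.
|Patch 1∩Patch 3|: x∈[5,8], y∈[1,7] → 3·6 = 18.
|Patch 2∩Patch 3| = 0 (no overlap).
|Patch 1∩Patch 2∩Patch 3| = 0.
|Patch 1 ∪ Patch 2 ∪ Patch 3| = 130 − 26 + 0 = 104.00.

104.00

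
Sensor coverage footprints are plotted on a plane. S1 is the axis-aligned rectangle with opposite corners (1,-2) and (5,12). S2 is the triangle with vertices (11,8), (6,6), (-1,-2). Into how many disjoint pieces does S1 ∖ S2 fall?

2

S1 ∖ S2 splits into 2 disjoint pieces (area 13.3333, area 37.7143).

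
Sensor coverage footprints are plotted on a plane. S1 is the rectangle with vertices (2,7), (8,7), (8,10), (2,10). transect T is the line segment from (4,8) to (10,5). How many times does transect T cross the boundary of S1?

The segment meets the boundary at (6,7).

1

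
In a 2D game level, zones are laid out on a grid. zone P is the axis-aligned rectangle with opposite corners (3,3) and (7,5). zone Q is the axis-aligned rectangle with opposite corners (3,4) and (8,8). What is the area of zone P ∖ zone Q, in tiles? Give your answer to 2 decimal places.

|zone P∩zone Q|: x∈[3,7], y∈[4,5] → 4·1 = 4.
|zone P| = 8.
|zone P ∖ zone Q| = |zone P| − |zone P∩zone Q| = 8 − 4 = 4.00.

4.00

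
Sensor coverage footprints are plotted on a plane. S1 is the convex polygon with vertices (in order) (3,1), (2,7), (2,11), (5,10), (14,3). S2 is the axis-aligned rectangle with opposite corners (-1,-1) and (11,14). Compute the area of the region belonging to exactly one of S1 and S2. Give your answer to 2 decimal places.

|S1| = 64, |S2| = 180, |S1∩S2| = 59.6818.
|S1 △ S2| = |S1| + |S2| − 2·|S1∩S2| = 64 + 180 − 119.3636 = 124.64.

124.64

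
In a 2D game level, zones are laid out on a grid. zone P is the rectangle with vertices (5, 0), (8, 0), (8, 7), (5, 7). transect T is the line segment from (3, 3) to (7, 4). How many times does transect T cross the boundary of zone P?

The segment meets the boundary at (5,3.5).

1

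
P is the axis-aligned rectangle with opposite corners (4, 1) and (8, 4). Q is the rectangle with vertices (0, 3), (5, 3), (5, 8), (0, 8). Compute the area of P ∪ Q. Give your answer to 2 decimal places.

36.00

By inclusion–exclusion:
Individual areas: |P| = 12, |Q| = 25.
|P∩Q|: x∈[4,5], y∈[3,4] → 1·1 = 1.
|P ∪ Q| = 37 − 1 = 36.00.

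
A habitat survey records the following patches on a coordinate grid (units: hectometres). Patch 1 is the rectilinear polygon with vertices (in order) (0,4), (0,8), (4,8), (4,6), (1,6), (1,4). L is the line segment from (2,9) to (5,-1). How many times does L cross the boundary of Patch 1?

2

The segment meets the boundary at (2.9,6), (2.3,8).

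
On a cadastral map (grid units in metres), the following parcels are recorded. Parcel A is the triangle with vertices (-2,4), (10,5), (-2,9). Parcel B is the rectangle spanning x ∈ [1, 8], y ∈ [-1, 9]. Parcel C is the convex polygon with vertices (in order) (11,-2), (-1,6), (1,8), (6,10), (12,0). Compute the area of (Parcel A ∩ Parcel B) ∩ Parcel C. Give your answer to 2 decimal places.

15.93

The region (Parcel A ∩ Parcel B) ∩ Parcel C is the polygon with vertices (1,8), (8,5.667), (8,4.833), (1.556,4.296), (1,4.667).
By the shoelace formula its area is 15.93.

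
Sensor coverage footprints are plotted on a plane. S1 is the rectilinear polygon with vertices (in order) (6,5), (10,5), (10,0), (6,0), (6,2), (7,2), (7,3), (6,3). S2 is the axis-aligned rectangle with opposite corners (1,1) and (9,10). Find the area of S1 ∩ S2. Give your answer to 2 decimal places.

The intersection is the polygon with vertices (9,5), (9,1), (6,1), (6,2), (7,2), (7,3), (6,3), (6,5).
By the shoelace formula its area is 11.00.

11.00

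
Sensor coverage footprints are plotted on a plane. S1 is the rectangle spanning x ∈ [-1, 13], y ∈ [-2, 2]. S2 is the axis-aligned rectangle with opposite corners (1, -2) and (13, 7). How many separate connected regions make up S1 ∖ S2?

S1 ∖ S2 is a single connected region.

1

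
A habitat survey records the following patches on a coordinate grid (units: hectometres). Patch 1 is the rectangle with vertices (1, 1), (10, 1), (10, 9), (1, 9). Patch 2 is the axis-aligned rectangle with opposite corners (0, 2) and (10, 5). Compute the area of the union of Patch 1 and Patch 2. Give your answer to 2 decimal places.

75.00

By inclusion–exclusion:
Individual areas: |Patch 1| = 72, |Patch 2| = 30.
|Patch 1∩Patch 2|: x∈[1,10], y∈[2,5] → 9·3 = 27.
|Patch 1 ∪ Patch 2| = 102 − 27 = 75.00.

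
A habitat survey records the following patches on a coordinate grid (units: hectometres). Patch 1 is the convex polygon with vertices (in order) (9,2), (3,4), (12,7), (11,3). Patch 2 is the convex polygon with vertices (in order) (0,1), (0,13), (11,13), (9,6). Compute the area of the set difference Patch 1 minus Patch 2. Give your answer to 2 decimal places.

18.50

|Patch 1| = 21.5, |Patch 1∩Patch 2| = 3.
|Patch 1 ∖ Patch 2| = |Patch 1| − |Patch 1∩Patch 2| = 21.5 − 3 = 18.50.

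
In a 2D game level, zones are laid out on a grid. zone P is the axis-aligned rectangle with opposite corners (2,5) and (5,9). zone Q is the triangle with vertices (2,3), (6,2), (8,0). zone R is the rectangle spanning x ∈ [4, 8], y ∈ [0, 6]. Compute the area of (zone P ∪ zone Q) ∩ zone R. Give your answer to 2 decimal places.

3.50

|zone P ∪ zone Q| = 15.
|(zone P ∪ zone Q) ∩ zone R| = 3.50.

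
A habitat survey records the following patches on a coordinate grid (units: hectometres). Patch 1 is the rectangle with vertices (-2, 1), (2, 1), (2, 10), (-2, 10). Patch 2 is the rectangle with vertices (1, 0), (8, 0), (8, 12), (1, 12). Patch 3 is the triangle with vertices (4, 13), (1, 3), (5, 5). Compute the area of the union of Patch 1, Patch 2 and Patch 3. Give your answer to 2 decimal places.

111.21

By inclusion–exclusion:
Individual areas: |Patch 1| = 36, |Patch 2| = 84, |Patch 3| = 17.
|Patch 1∩Patch 2|: x∈[1,2], y∈[1,10] → 1·9 = 9.
|Patch 1∩Patch 3| = 1.4167.
|Patch 2∩Patch 3| = 16.7875.
|Patch 1∩Patch 2∩Patch 3| = 1.4167.
|Patch 1 ∪ Patch 2 ∪ Patch 3| = 137 − 27.2042 + 1.4167 = 111.21.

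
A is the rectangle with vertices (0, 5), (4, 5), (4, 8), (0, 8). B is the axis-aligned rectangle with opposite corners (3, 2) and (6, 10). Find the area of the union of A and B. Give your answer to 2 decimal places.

33.00

By inclusion–exclusion:
Individual areas: |A| = 12, |B| = 24.
|A∩B|: x∈[3,4], y∈[5,8] → 1·3 = 3.
|A ∪ B| = 36 − 3 = 33.00.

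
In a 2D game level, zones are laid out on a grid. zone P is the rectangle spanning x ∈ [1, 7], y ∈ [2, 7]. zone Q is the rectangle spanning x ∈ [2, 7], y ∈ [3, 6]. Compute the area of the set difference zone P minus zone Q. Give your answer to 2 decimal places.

|zone P∩zone Q|: x∈[2,7], y∈[3,6] → 5·3 = 15.
|zone P| = 30.
|zone P ∖ zone Q| = |zone P| − |zone P∩zone Q| = 30 − 15 = 15.00.

15.00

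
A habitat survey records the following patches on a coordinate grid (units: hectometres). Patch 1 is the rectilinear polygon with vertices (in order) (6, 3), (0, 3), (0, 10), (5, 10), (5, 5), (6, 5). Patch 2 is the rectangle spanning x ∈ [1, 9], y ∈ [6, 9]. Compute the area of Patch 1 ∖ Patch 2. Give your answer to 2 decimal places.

|Patch 1| = 37, |Patch 1∩Patch 2| = 12.
|Patch 1 ∖ Patch 2| = |Patch 1| − |Patch 1∩Patch 2| = 37 − 12 = 25.00.

25.00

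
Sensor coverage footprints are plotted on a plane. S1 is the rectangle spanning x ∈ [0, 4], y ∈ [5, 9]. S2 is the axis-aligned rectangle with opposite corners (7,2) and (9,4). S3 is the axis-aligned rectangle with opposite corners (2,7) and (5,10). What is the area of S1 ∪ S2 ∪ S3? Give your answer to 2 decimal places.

25.00

By inclusion–exclusion:
Individual areas: |S1| = 16, |S2| = 4, |S3| = 9.
|S1∩S2| = 0 (no overlap).
|S1∩S3|: x∈[2,4], y∈[7,9] → 2·2 = 4.
|S2∩S3| = 0 (no overlap).
|S1∩S2∩S3| = 0.
|S1 ∪ S2 ∪ S3| = 29 − 4 + 0 = 25.00.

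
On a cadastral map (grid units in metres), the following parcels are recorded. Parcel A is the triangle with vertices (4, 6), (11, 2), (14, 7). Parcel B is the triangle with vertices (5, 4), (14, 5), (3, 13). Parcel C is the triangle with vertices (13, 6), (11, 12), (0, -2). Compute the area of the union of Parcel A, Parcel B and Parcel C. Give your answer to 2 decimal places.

By inclusion–exclusion:
Individual areas: |Parcel A| = 23.5, |Parcel B| = 41.5, |Parcel C| = 47.
|Parcel A∩Parcel B| = 14.3067.
|Parcel A∩Parcel C| = 14.6057.
|Parcel B∩Parcel C| = 19.4558.
|Parcel A∩Parcel B∩Parcel C| = 11.9438.
|Parcel A ∪ Parcel B ∪ Parcel C| = 112 − 48.3682 + 11.9438 = 75.58.

75.58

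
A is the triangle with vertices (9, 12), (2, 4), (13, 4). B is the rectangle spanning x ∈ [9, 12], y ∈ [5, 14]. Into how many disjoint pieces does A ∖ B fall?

1

A ∖ B is a single connected region.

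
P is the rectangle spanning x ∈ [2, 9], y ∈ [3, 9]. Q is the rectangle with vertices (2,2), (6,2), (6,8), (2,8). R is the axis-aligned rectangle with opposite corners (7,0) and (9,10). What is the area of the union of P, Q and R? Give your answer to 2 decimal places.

By inclusion–exclusion:
Individual areas: |P| = 42, |Q| = 24, |R| = 20.
|P∩Q|: x∈[2,6], y∈[3,8] → 4·5 = 20.
|P∩R|: x∈[7,9], y∈[3,9] → 2·6 = 12.
|Q∩R| = 0 (no overlap).
|P∩Q∩R| = 0.
|P ∪ Q ∪ R| = 86 − 32 + 0 = 54.00.

54.00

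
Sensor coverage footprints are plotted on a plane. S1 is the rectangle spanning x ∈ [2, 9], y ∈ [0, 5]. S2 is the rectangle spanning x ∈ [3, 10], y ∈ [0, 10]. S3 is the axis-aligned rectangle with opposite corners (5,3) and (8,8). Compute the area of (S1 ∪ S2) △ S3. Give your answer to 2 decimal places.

|S1 ∪ S2| = 75.
|(S1 ∪ S2) ∩ S3| = 15.
|(S1 ∪ S2) △ S3| = 75 + 15 − 30 = 60.00.

60.00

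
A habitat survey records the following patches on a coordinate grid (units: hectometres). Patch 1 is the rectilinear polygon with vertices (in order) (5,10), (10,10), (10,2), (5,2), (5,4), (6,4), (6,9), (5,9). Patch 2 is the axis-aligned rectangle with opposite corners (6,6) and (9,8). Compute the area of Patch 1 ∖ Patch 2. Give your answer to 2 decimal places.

|Patch 1| = 35, |Patch 1∩Patch 2| = 6.
|Patch 1 ∖ Patch 2| = |Patch 1| − |Patch 1∩Patch 2| = 35 − 6 = 29.00.

29.00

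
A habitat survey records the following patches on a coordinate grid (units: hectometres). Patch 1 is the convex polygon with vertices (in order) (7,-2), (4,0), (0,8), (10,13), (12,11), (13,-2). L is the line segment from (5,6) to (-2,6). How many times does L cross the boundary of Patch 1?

1

The segment meets the boundary at (1,6).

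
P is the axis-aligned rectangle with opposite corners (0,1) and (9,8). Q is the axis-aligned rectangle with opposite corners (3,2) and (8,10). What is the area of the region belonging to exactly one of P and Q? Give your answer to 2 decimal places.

|P∩Q|: x∈[3,8], y∈[2,8] → 5·6 = 30.
|P △ Q| = |P| + |Q| − 2·|P∩Q| = 63 + 40 − 60 = 43.00.

43.00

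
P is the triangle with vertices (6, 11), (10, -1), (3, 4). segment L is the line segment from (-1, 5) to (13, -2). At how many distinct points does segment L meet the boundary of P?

The segment meets the boundary at (9.8,-0.4), (7.667,0.667).

2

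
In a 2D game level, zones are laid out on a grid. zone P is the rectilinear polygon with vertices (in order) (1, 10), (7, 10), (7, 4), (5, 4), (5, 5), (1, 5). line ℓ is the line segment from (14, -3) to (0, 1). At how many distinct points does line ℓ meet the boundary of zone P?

0

The segment lies entirely outside zone P and never meets its boundary.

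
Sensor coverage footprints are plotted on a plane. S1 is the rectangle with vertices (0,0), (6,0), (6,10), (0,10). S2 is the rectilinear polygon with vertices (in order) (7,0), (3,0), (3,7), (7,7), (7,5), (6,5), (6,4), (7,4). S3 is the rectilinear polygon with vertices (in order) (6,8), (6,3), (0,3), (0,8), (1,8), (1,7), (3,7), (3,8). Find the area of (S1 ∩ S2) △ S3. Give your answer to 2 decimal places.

25.00

|S1 ∩ S2| = 21.
|(S1 ∩ S2) ∩ S3| = 12.
|(S1 ∩ S2) △ S3| = 21 + 28 − 24 = 25.00.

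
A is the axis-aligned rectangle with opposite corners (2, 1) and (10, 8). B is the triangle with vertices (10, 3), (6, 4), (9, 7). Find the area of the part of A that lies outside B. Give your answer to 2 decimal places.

|A| = 56, |A∩B| = 7.5.
|A ∖ B| = |A| − |A∩B| = 56 − 7.5 = 48.50.

48.50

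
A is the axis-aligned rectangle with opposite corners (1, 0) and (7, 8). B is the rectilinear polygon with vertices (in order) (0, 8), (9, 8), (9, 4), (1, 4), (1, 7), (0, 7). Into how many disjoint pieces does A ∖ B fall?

1

A ∖ B is a single connected region.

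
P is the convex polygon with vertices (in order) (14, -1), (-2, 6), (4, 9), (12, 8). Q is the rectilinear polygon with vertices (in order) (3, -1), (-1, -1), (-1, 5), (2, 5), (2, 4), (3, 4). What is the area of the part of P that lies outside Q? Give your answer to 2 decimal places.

79.32

|P| = 80, |P∩Q| = 0.683.
|P ∖ Q| = |P| − |P∩Q| = 80 − 0.683 = 79.32.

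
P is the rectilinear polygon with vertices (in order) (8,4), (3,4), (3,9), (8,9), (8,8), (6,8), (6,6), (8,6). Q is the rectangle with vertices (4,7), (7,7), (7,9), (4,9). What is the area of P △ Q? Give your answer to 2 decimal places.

|P| = 21, |Q| = 6, |P∩Q| = 5.
|P △ Q| = |P| + |Q| − 2·|P∩Q| = 21 + 6 − 10 = 17.00.

17.00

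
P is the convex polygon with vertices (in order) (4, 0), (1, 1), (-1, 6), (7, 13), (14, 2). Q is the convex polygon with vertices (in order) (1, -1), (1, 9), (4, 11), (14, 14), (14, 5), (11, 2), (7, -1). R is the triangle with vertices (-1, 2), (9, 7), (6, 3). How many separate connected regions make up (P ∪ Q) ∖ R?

(P ∪ Q) ∖ R is a single connected region.

1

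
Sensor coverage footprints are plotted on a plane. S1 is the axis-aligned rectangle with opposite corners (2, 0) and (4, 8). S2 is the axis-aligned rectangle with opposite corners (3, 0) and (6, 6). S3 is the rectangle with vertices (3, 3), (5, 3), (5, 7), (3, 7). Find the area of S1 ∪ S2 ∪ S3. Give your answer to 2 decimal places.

By inclusion–exclusion:
Individual areas: |S1| = 16, |S2| = 18, |S3| = 8.
|S1∩S2|: x∈[3,4], y∈[0,6] → 1·6 = 6.
|S1∩S3|: x∈[3,4], y∈[3,7] → 1·4 = 4.
|S2∩S3|: x∈[3,5], y∈[3,6] → 2·3 = 6.
|S1∩S2∩S3| = 3.
|S1 ∪ S2 ∪ S3| = 42 − 16 + 3 = 29.00.

29.00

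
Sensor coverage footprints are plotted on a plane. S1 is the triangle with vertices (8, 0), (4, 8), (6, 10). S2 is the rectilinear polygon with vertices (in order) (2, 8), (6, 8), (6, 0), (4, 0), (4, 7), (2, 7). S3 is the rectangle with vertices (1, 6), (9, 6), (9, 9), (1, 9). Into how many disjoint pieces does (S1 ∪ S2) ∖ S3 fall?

2

(S1 ∪ S2) ∖ S3 splits into 2 disjoint pieces (area 16.4, area 0.6).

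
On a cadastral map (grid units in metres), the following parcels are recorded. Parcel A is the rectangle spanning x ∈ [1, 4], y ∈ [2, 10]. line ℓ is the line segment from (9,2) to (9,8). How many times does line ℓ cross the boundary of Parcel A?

0

The segment lies entirely outside Parcel A and never meets its boundary.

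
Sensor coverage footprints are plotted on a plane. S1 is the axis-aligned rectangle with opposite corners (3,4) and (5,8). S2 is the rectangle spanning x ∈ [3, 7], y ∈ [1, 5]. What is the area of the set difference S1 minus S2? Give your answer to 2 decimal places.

|S1∩S2|: x∈[3,5], y∈[4,5] → 2·1 = 2.
|S1| = 8.
|S1 ∖ S2| = |S1| − |S1∩S2| = 8 − 2 = 6.00.

6.00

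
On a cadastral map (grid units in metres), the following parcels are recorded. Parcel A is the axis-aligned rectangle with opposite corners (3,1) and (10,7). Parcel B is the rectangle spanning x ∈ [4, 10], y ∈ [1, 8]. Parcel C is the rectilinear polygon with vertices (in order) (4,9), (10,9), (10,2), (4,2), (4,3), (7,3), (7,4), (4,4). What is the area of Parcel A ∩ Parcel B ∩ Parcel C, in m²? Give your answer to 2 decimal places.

27.00

The intersection is the polygon with vertices (4,3), (7,3), (7,4), (4,4), (4,7), (10,7), (10,2), (4,2).
By the shoelace formula its area is 27.00.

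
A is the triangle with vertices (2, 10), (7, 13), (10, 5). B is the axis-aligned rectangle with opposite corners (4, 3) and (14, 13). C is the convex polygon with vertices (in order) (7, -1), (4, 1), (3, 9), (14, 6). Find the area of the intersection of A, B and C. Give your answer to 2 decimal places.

The intersection is the polygon with vertices (10,5), (4.064,8.71), (9.127,7.329).
By the shoelace formula its area is 5.29.

5.29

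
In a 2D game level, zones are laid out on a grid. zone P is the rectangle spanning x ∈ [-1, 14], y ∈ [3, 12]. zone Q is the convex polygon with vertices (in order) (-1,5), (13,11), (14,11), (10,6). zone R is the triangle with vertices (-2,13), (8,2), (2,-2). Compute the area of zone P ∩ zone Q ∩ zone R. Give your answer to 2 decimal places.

The intersection is the polygon with vertices (0.106,5.101), (0.017,5.436), (3.514,6.935), (4.794,5.527).
By the shoelace formula its area is 4.23.

4.23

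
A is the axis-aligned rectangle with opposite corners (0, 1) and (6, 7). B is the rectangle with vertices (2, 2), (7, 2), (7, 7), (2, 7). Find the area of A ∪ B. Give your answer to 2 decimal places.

By inclusion–exclusion:
Individual areas: |A| = 36, |B| = 25.
|A∩B|: x∈[2,6], y∈[2,7] → 4·5 = 20.
|A ∪ B| = 61 − 20 = 41.00.

41.00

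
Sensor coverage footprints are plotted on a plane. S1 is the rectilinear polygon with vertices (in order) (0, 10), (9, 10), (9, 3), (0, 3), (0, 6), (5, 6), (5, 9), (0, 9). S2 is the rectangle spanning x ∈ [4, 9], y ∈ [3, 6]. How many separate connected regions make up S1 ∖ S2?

2

S1 ∖ S2 splits into 2 disjoint pieces (area 21, area 12).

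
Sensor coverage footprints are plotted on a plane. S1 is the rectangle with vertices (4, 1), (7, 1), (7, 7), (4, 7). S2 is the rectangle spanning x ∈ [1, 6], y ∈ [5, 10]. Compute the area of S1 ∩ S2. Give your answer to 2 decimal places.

4.00

|S1∩S2|: x∈[4,6], y∈[5,7] → 2·2 = 4.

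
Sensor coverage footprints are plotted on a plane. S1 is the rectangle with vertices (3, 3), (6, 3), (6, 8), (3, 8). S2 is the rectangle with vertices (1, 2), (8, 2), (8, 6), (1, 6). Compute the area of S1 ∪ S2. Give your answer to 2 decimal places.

34.00

By inclusion–exclusion:
Individual areas: |S1| = 15, |S2| = 28.
|S1∩S2|: x∈[3,6], y∈[3,6] → 3·3 = 9.
|S1 ∪ S2| = 43 − 9 = 34.00.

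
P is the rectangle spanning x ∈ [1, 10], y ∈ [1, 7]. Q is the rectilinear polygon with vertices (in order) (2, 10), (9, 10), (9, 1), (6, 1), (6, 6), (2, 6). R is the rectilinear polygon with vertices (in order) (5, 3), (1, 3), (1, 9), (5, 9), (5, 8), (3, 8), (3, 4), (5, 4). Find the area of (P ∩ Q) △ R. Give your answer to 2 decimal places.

36.00

|P ∩ Q| = 22.
|(P ∩ Q) ∩ R| = 1.
|(P ∩ Q) △ R| = 22 + 16 − 2 = 36.00.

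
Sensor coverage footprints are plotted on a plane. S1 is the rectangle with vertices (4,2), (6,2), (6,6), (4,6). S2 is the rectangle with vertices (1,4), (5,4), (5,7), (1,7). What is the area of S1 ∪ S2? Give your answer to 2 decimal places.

18.00

By inclusion–exclusion:
Individual areas: |S1| = 8, |S2| = 12.
|S1∩S2|: x∈[4,5], y∈[4,6] → 1·2 = 2.
|S1 ∪ S2| = 20 − 2 = 18.00.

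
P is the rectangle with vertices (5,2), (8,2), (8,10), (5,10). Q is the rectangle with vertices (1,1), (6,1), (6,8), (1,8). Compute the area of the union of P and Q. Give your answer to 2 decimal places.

By inclusion–exclusion:
Individual areas: |P| = 24, |Q| = 35.
|P∩Q|: x∈[5,6], y∈[2,8] → 1·6 = 6.
|P ∪ Q| = 59 − 6 = 53.00.

53.00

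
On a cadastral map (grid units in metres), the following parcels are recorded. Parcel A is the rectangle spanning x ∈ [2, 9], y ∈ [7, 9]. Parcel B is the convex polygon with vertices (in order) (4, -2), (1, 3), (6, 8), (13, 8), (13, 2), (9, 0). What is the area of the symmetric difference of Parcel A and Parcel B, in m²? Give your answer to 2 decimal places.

|Parcel A| = 14, |Parcel B| = 83, |Parcel A∩Parcel B| = 3.5.
|Parcel A △ Parcel B| = |Parcel A| + |Parcel B| − 2·|Parcel A∩Parcel B| = 14 + 83 − 7 = 90.00.

90.00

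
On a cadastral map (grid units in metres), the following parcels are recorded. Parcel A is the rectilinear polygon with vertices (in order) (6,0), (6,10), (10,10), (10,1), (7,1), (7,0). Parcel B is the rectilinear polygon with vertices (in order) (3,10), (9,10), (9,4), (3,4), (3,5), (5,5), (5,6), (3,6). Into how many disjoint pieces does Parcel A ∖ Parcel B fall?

1

Parcel A ∖ Parcel B is a single connected region.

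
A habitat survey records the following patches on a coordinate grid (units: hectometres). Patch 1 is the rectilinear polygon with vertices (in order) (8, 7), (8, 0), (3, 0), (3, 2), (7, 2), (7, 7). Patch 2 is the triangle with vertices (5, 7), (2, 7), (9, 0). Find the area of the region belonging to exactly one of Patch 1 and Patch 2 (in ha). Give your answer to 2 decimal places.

23.25

|Patch 1| = 15, |Patch 2| = 10.5, |Patch 1∩Patch 2| = 1.125.
|Patch 1 △ Patch 2| = |Patch 1| + |Patch 2| − 2·|Patch 1∩Patch 2| = 15 + 10.5 − 2.25 = 23.25.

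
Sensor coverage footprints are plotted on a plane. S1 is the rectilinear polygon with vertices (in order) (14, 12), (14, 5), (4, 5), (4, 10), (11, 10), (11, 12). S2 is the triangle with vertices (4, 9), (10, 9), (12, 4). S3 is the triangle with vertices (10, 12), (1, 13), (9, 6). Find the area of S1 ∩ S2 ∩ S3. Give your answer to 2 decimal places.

5.89

The intersection is the polygon with vertices (9.5,9), (9,6), (5.571,9).
By the shoelace formula its area is 5.89.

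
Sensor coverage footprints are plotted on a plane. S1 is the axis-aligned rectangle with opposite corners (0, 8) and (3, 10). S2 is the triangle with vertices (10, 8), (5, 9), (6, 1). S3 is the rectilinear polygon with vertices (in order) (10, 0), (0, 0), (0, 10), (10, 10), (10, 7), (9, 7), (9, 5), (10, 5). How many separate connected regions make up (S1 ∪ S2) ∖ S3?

1

(S1 ∪ S2) ∖ S3 is a single connected region.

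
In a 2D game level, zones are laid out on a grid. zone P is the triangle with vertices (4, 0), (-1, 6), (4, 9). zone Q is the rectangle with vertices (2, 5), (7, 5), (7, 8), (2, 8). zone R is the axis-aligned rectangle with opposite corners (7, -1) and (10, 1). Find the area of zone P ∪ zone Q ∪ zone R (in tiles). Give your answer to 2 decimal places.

37.53

By inclusion–exclusion:
Individual areas: |zone P| = 22.5, |zone Q| = 15, |zone R| = 6.
|zone P∩zone Q| = 5.9667.
|zone P∩zone R| = 0.
|zone Q∩zone R| = 0 (no overlap).
|zone P∩zone Q∩zone R| = 0.
|zone P ∪ zone Q ∪ zone R| = 43.5 − 5.9667 + 0 = 37.53.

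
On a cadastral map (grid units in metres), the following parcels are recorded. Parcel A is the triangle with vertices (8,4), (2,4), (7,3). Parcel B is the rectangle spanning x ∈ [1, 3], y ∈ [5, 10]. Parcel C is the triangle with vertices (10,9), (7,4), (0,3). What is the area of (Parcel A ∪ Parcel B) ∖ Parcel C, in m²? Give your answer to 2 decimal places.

|Parcel A ∪ Parcel B| = 13.
|(Parcel A ∪ Parcel B) ∩ Parcel C| = 1.0417.
|(Parcel A ∪ Parcel B) ∖ Parcel C| = 13 − 1.0417 = 11.96.

11.96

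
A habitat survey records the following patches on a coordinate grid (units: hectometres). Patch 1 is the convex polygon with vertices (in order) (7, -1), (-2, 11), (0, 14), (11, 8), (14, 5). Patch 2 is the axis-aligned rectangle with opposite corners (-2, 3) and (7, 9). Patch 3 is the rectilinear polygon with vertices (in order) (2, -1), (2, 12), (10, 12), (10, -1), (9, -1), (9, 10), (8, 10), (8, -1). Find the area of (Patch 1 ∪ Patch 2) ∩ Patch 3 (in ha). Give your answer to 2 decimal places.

66.13

|Patch 1 ∪ Patch 2| = 129.
|(Patch 1 ∪ Patch 2) ∩ Patch 3| = 66.13.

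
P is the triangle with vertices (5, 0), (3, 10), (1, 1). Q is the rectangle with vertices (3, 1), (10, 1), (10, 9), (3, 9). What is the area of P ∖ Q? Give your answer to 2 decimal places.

11.00

|P| = 19, |P∩Q| = 8.
|P ∖ Q| = |P| − |P∩Q| = 19 − 8 = 11.00.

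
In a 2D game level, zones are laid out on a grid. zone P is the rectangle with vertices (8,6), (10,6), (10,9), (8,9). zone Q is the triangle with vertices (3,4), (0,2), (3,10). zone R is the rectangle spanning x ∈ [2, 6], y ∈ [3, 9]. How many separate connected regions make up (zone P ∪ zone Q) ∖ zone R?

(zone P ∪ zone Q) ∖ zone R splits into 3 disjoint pieces (area 6, area 4, area 0.1875).

3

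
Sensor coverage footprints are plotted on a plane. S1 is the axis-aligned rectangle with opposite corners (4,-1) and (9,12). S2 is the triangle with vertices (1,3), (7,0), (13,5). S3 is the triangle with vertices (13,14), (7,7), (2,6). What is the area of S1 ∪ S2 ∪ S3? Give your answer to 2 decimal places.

77.90

By inclusion–exclusion:
Individual areas: |S1| = 65, |S2| = 24, |S3| = 14.5.
|S1∩S2| = 15.6667.
|S1∩S3| = 9.9303.
|S2∩S3| = 0.
|S1∩S2∩S3| = 0.
|S1 ∪ S2 ∪ S3| = 103.5 − 25.597 + 0 = 77.90.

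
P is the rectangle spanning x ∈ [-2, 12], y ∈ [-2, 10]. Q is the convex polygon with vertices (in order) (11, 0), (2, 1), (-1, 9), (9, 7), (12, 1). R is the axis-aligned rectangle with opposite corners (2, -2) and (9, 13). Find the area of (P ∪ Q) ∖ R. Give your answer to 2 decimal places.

84.00

|P ∪ Q| = 168.
|(P ∪ Q) ∩ R| = 84.
|(P ∪ Q) ∖ R| = 168 − 84 = 84.00.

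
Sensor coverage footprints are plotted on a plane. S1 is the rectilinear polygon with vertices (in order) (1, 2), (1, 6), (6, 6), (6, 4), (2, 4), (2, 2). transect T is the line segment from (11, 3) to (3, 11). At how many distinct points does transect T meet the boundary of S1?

The segment lies entirely outside S1 and never meets its boundary.

0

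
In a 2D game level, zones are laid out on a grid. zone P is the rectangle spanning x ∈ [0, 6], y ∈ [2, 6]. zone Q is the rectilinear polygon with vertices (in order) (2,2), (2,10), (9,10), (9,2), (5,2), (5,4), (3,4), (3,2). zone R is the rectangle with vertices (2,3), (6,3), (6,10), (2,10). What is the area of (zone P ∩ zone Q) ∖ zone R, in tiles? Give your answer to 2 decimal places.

|zone P ∩ zone Q| = 12.
|(zone P ∩ zone Q) ∩ zone R| = 10.
|(zone P ∩ zone Q) ∖ zone R| = 12 − 10 = 2.00.

2.00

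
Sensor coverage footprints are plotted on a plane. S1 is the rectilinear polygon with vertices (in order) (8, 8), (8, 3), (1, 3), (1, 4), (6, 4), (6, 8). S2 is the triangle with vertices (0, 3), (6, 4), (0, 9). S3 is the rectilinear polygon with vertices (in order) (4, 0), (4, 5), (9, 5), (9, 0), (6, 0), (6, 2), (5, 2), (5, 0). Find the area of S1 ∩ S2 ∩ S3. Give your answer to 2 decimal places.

The intersection is the polygon with vertices (6,4), (4,3.667), (4,4).
By the shoelace formula its area is 0.33.

0.33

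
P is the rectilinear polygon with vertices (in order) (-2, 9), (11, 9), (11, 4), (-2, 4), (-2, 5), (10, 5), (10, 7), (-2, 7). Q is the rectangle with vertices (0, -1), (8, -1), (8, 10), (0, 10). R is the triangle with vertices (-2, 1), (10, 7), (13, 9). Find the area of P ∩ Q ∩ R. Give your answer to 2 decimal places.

0.44

The intersection is the polygon with vertices (6,5), (4,4), (3.625,4), (5.5,5).
By the shoelace formula its area is 0.44.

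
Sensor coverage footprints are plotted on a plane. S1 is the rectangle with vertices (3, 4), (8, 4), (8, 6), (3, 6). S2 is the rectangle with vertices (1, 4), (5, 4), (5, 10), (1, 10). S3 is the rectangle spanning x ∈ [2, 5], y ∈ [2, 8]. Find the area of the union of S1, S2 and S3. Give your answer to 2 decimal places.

36.00

By inclusion–exclusion:
Individual areas: |S1| = 10, |S2| = 24, |S3| = 18.
|S1∩S2|: x∈[3,5], y∈[4,6] → 2·2 = 4.
|S1∩S3|: x∈[3,5], y∈[4,6] → 2·2 = 4.
|S2∩S3|: x∈[2,5], y∈[4,8] → 3·4 = 12.
|S1∩S2∩S3| = 4.
|S1 ∪ S2 ∪ S3| = 52 − 20 + 4 = 36.00.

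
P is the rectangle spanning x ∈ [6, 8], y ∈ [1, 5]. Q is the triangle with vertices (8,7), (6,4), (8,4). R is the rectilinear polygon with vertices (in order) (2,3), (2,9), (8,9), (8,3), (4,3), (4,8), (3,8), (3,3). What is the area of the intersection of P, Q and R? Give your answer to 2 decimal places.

The intersection is the polygon with vertices (6,4), (6.667,5), (8,5), (8,4).
By the shoelace formula its area is 1.67.

1.67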